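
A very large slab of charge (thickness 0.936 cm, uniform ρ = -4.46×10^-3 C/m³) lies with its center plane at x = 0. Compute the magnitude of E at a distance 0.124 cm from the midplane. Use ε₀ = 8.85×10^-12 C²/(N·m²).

By symmetry E is perpendicular to the slab. A Gaussian pillbox from −0.124 cm to +0.124 cm (face area A) lies entirely within the slab.
Q_enc = ρ·(2x)·A and flux = 2EA, so 2EA = 2ρxA/ε₀ ⇒ E = |ρ|x/ε₀.
E = (4.46×10^-3)(0.00124)/(8.85×10^-12) = 6.25e5 N/C.

|E| = 6.25×10^5 N/C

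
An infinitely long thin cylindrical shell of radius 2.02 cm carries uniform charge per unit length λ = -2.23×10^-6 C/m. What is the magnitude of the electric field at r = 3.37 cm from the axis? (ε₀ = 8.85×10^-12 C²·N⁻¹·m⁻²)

By cylindrical symmetry E is radial; use a coaxial Gaussian cylinder of radius 3.37 cm and length L (r > 2.02 cm).
The full line charge is enclosed: λ_enc = -2.23e-6 C/m.
Since E is radial and uniform over the curved surface, Φ = E·2πrL = Q_enc/ε₀ = λ_enc L/ε₀.
E = |λ_enc|/(2πε₀r) = (2.23e-6)/(2π·8.85×10^-12·0.0337) = 1.19×10^6 N/C.

E = 1.19×10^6 N/C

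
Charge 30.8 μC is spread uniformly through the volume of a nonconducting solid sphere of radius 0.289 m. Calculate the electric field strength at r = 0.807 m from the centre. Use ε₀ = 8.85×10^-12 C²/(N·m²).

|E| = 4.25×10^5 N/C

Symmetry ⇒ E = E(r) r̂. Gaussian sphere of radius r = 0.807 m (r > R, so the entire charge is enclosed).
Q_enc = 30.8 μC = 3.08e-5 C.
Since E is radial and uniform over the Gaussian sphere, Φ = E·4πr² = Q_enc/ε₀.
E = |Q_enc|/(4πε₀r²) = (3.08×10^-5)/(4π·8.85×10^-12·(0.807)²) = 4.25×10^5 N/C.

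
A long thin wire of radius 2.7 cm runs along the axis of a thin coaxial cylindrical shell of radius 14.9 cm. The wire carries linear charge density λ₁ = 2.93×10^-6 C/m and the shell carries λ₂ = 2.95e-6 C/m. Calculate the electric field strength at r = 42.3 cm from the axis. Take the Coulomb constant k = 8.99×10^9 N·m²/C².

By cylindrical symmetry E is radial; use a coaxial Gaussian cylinder of radius 42.3 cm and length L (r > 14.9 cm, enclosing both).
λ_enc = λ₁ + λ₂ = (2.93×10^-6) + (2.95e-6) = 5.88×10^-6 C/m.
Applying ∮E·dA = Q_enc/ε₀ with the end caps contributing no flux:
E = 2k|λ_enc|/r = 2(8.99×10^9)(5.88×10^-6)/(0.423) = 2.50×10^5 N/C.

2.50×10^5 V/m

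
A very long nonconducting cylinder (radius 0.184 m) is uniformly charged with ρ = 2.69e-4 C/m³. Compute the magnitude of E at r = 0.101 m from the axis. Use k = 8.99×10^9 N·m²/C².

|E| ≈ 1.53×10^6 N/C

Coaxial Gaussian cylinder, radius r = 0.101 m, length L (r < R).
Enclosed charge per unit length: λ_enc = ρ·πr² = (2.69×10^-4)π(0.101)² = 8.621×10^-6 C/m.
Applying ∮E·dA = Q_enc/ε₀ with the end caps contributing no flux:
E = 2k|λ_enc|/r = 2(8.99×10^9)(8.621e-6)/(0.101) = 1.53e6 N/C.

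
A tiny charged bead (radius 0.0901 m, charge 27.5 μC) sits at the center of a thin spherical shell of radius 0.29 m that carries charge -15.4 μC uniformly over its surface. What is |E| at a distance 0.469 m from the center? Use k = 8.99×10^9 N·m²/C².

E ≈ 4.95×10^5 N/C

Use a concentric Gaussian sphere at r = 0.469 m (r > 0.29 m, enclosing both).
Q_enc = (27.5 μC) + (-15.4 μC) = 1.21×10^-5 C.
By Gauss's law, ∮E·dA = E·4πr² = Q_enc/ε₀.
E = k|Q_enc|/r² = (8.99×10^9)(1.21e-5)/(0.469)² = 4.95×10^5 N/C.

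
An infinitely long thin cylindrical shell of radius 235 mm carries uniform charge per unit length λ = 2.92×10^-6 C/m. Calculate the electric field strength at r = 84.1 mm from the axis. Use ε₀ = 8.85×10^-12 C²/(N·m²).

E = 0

Coaxial Gaussian cylinder, radius r = 84.1 mm, length L (r < 235 mm, inside the shell).
No charge is enclosed, so Gauss's law gives E·2πrL = 0 ⇒ E = 0.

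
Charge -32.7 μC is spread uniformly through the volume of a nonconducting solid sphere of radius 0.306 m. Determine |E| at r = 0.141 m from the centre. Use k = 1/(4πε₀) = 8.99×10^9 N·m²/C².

By spherical symmetry E is radial; choose a Gaussian sphere of radius r = 0.141 m (r < R).
For a uniform sphere the enclosed fraction is (r/R)³, so Q_enc = (-32.7 μC)(0.141/0.306)³ = -3.199×10^-6 C.
Since E is radial and uniform over the Gaussian sphere, Φ = E·4πr² = Q_enc/ε₀.
E = k|Q_enc|/r² = (8.99×10^9)(3.199×10^-6)/(0.141)² = 1.45e6 N/C.

E = 1.45×10^6 V/m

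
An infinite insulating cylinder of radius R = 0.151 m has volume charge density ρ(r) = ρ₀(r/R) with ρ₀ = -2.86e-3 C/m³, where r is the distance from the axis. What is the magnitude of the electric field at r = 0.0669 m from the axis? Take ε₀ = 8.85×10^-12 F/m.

Coaxial Gaussian cylinder, radius r = 0.0669 m, length L (r < R).
Integrating ρ over the cross-section to radius r: λ_enc = (2πρ₀/R) ∫₀^r r'^2 dr' = 2πρ₀ r^3/(3·R) = -1.188e-5 C/m.
Since E is radial and uniform over the curved surface, Φ = E·2πrL = Q_enc/ε₀ = λ_enc L/ε₀.
E = |λ_enc|/(2πε₀r) = (1.188×10^-5)/(2π·8.85×10^-12·0.0669) = 3.19e6 N/C.

|E| ≈ 3.19×10^6 N/C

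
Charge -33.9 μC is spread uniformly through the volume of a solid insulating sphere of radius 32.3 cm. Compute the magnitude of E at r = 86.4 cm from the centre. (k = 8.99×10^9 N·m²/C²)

Use a concentric Gaussian sphere at r = 86.4 cm (r > R, so the entire charge is enclosed).
Q_enc = -33.9 μC = -3.39×10^-5 C.
Since E is radial and uniform over the Gaussian sphere, Φ = E·4πr² = Q_enc/ε₀.
E = k|Q_enc|/r² = (8.99×10^9)(3.39×10^-5)/(0.864)² = 4.08e5 N/C.

|E| = 4.08e5 N/C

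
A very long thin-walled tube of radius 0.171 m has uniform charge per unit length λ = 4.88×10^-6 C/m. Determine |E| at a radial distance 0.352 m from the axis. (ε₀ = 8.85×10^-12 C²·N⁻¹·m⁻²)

E = 2.49e5 N/C

Coaxial Gaussian cylinder, radius r = 0.352 m, length L (r > 0.171 m).
The full line charge is enclosed: λ_enc = 4.88e-6 C/m.
Applying ∮E·dA = Q_enc/ε₀ with the end caps contributing no flux:
E = |λ_enc|/(2πε₀r) = (4.88e-6)/(2π·8.85×10^-12·0.352) = 2.49e5 N/C.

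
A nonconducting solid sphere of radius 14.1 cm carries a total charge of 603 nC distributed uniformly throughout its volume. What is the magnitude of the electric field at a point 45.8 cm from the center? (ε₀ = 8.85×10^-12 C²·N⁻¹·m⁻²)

2.58×10^4 N/C

By spherical symmetry E is radial; choose a Gaussian sphere of radius r = 45.8 cm (r > R, so the entire charge is enclosed).
Q_enc = 603 nC = 6.03×10^-7 C.
By Gauss's law, ∮E·dA = E·4πr² = Q_enc/ε₀.
E = |Q_enc|/(4πε₀r²) = (6.03×10^-7)/(4π·8.85×10^-12·(0.458)²) = 2.58e4 N/C.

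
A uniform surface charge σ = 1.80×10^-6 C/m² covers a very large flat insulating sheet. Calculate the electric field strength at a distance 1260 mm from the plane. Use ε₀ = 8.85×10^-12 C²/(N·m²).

The symmetry is planar: E is normal to the sheet and the same magnitude on both sides. Take a pillbox straddling the sheet with end-cap area A.
Only the two end caps contribute flux: Φ = 2EA. With Q_enc = σA, Gauss's law gives E = |σ|/(2ε₀).
E = |σ|/(2ε₀) = (1.80e-6)/(2·8.85×10^-12) = 1.02×10^5 N/C.

|E| = 1.02e5 N/C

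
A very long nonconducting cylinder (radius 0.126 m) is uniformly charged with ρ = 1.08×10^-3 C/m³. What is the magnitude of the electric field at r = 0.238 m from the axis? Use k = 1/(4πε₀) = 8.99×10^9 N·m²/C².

Choose a coaxial cylinder of radius r = 0.238 m (arbitrary length L) as the Gaussian surface (r > 0.126 m, full cross-section enclosed).
λ_enc = ρ·πR² = (1.08×10^-3)π(0.126)² = 5.387×10^-5 C/m.
By Gauss's law (flux through the curved wall only), E·2πrL = λ_enc L/ε₀.
E = 2k|λ_enc|/r = 2(8.99×10^9)(5.387×10^-5)/(0.238) = 4.07e6 N/C.

|E| = 4.07×10^6 N/C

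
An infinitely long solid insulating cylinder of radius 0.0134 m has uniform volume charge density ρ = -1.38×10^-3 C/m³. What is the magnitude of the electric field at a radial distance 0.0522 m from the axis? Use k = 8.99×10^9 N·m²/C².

|E| = 2.68e5 N/C

By cylindrical symmetry E is radial; use a coaxial Gaussian cylinder of radius 0.0522 m and length L (r > 0.0134 m, full cross-section enclosed).
λ_enc = ρ·πR² = (-1.38×10^-3)π(0.0134)² = -7.785×10^-7 C/m.
Applying ∮E·dA = Q_enc/ε₀ with the end caps contributing no flux:
E = 2k|λ_enc|/r = 2(8.99×10^9)(7.785e-7)/(0.0522) = 2.68e5 N/C.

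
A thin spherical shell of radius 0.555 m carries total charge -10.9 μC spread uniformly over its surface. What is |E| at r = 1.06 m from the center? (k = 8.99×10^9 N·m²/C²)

Symmetry ⇒ E = E(r) r̂. Gaussian sphere of radius r = 1.06 m (r > 0.555 m).
The entire shell is enclosed: Q_enc = -1.09e-5 C.
Applying ∮E·dA = Q_enc/ε₀ with Φ = E(4πr²):
E = k|Q_enc|/r² = (8.99×10^9)(1.09×10^-5)/(1.06)² = 8.72×10^4 N/C.

E ≈ 8.72×10^4 V/m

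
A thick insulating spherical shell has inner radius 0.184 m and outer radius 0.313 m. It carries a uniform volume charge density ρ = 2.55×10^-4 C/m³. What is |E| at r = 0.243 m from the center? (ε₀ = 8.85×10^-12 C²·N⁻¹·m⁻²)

|E| = 1.32×10^6 V/m

By spherical symmetry E is radial; choose a Gaussian sphere of radius r = 0.243 m (within the shell material, 0.184 m < r < 0.313 m).
Enclosed charge is the volume from a to r: Q_enc = (4π/3)ρ(r³ − a³) = 8.673×10^-6 C.
Since E is radial and uniform over the Gaussian sphere, Φ = E·4πr² = Q_enc/ε₀.
E = |Q_enc|/(4πε₀r²) = (8.673×10^-6)/(4π·8.85×10^-12·(0.243)²) = 1.32×10^6 N/C.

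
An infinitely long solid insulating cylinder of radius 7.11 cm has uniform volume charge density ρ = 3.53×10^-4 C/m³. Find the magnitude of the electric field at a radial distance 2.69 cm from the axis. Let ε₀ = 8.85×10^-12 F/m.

E = 5.36e5 N/C

Choose a coaxial cylinder of radius r = 2.69 cm (arbitrary length L) as the Gaussian surface (r < R).
Charge inside radius r per length L is ρ·πr²·L, so λ_enc = ρπr² = 8.025×10^-7 C/m.
Since E is radial and uniform over the curved surface, Φ = E·2πrL = Q_enc/ε₀ = λ_enc L/ε₀.
E = |λ_enc|/(2πε₀r) = (8.025×10^-7)/(2π·8.85×10^-12·0.0269) = 5.36×10^5 N/C.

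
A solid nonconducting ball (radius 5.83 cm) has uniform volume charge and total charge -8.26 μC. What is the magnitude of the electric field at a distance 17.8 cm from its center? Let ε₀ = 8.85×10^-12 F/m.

Symmetry ⇒ E = E(r) r̂. Gaussian sphere of radius r = 17.8 cm (r > R, so the entire charge is enclosed).
Q_enc = -8.26 μC = -8.26e-6 C.
Applying ∮E·dA = Q_enc/ε₀ with Φ = E(4πr²):
E = |Q_enc|/(4πε₀r²) = (8.26×10^-6)/(4π·8.85×10^-12·(0.178)²) = 2.34e6 N/C.

|E| ≈ 2.34×10^6 V/m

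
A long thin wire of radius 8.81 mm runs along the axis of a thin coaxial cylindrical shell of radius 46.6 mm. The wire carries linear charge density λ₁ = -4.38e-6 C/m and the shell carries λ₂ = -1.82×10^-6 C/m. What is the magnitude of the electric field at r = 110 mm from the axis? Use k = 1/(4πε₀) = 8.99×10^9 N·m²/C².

Coaxial Gaussian cylinder, radius r = 110 mm, length L (r > 46.6 mm, enclosing both).
λ_enc = λ₁ + λ₂ = (-4.38×10^-6) + (-1.82×10^-6) = -6.20e-6 C/m.
Since E is radial and uniform over the curved surface, Φ = E·2πrL = Q_enc/ε₀ = λ_enc L/ε₀.
E = 2k|λ_enc|/r = 2(8.99×10^9)(6.20×10^-6)/(0.11) = 1.01×10^6 N/C.

E ≈ 1.01×10^6 V/m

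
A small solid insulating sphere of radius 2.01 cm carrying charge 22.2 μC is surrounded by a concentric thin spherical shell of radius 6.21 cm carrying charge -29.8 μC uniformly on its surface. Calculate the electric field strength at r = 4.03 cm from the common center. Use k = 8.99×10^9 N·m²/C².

By spherical symmetry E is radial; choose a Gaussian sphere of radius r = 4.03 cm (between the bodies, 2.01 cm < r < 6.21 cm).
The shell at 6.21 cm lies outside the Gaussian surface, so Q_enc = 22.2 μC = 2.22e-5 C.
By Gauss's law, ∮E·dA = E·4πr² = Q_enc/ε₀.
E = k|Q_enc|/r² = (8.99×10^9)(2.22×10^-5)/(0.0403)² = 1.23×10^8 N/C.

1.23×10^8 N/C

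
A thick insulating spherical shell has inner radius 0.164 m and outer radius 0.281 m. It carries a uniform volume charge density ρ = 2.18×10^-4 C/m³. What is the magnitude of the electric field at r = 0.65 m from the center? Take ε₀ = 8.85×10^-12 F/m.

|E| = 3.45×10^5 V/m

Symmetry ⇒ E = E(r) r̂. Gaussian sphere of radius r = 0.65 m (r > 0.281 m, enclosing the whole shell).
Q_enc = ρ·(4π/3)(b³ − a³) = (2.18×10^-4)·(4π/3)·((0.281)³ − (0.164)³) = 1.623e-5 C.
Gauss's law: E·4πr² = Q_enc/ε₀.
E = |Q_enc|/(4πε₀r²) = (1.623e-5)/(4π·8.85×10^-12·(0.65)²) = 3.45×10^5 N/C.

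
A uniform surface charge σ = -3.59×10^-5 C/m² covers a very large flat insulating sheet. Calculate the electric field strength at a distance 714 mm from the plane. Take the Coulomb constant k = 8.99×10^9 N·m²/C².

E ≈ 2.03×10^6 V/m

Choose a cylindrical pillbox piercing the sheet, end faces (area A) parallel to it.
Only the two end caps contribute flux: Φ = 2EA. With Q_enc = σA, Gauss's law gives E = |σ|/(2ε₀).
E = 2πk|σ| = 2π(8.99×10^9)(3.59e-5) = 2.03×10^6 N/C.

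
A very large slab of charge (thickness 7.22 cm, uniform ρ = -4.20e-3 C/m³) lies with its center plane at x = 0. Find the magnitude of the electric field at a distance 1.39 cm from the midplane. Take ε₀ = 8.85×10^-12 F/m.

By symmetry E is perpendicular to the slab. A Gaussian pillbox from −1.39 cm to +1.39 cm (face area A) lies entirely within the slab.
Q_enc = ρ·(2x)·A and flux = 2EA, so 2EA = 2ρxA/ε₀ ⇒ E = |ρ|x/ε₀.
E = (4.20×10^-3)(0.0139)/(8.85×10^-12) = 6.60×10^6 N/C.

|E| ≈ 6.60e6 N/C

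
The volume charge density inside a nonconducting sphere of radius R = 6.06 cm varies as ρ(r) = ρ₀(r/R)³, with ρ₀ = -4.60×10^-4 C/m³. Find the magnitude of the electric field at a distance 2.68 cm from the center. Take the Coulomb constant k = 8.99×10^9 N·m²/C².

E ≈ 2.01×10^4 V/m

Symmetry ⇒ E = E(r) r̂. Gaussian sphere of radius r = 2.68 cm (r < R).
Integrate the density: Q_enc = 4π ∫₀^r ρ₀(r'/R)^3 r'² dr' = 4πρ₀ r^6/(6·R³) = -1.604e-9 C.
Since E is radial and uniform over the Gaussian sphere, Φ = E·4πr² = Q_enc/ε₀.
E = k|Q_enc|/r² = (8.99×10^9)(1.604×10^-9)/(0.0268)² = 2.01e4 N/C.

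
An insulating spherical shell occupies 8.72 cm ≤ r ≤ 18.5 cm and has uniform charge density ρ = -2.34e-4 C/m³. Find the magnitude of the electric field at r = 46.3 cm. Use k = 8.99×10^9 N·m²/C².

Symmetry ⇒ E = E(r) r̂. Gaussian sphere of radius r = 46.3 cm (r > 18.5 cm, enclosing the whole shell).
Q_enc = ρ·(4π/3)(b³ − a³) = (-2.34e-4)·(4π/3)·((0.185)³ − (0.0872)³) = -5.556e-6 C.
Gauss's law: E·4πr² = Q_enc/ε₀.
E = k|Q_enc|/r² = (8.99×10^9)(5.556×10^-6)/(0.463)² = 2.33×10^5 N/C.

|E| = 2.33×10^5 N/C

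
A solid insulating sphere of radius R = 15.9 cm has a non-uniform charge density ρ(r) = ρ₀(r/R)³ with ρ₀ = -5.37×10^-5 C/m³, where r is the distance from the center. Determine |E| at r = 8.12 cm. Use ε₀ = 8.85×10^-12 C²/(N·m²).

Symmetry ⇒ E = E(r) r̂. Gaussian sphere of radius r = 8.12 cm (r < R).
Integrate the density: Q_enc = 4π ∫₀^r ρ₀(r'/R)^3 r'² dr' = 4πρ₀ r^6/(6·R³) = -8.02×10^-9 C.
By Gauss's law, ∮E·dA = E·4πr² = Q_enc/ε₀.
E = |Q_enc|/(4πε₀r²) = (8.02×10^-9)/(4π·8.85×10^-12·(0.0812)²) = 1.09×10^4 N/C.

|E| ≈ 1.09×10^4 N/C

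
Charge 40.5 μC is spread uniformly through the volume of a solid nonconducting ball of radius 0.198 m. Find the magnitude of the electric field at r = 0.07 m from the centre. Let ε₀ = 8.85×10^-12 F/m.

By spherical symmetry E is radial; choose a Gaussian sphere of radius r = 0.07 m (r < R).
Only the charge within r is enclosed: Q_enc = Q·(r/R)³ = (40.5 μC)·(0.07 m/0.198 m)³ = 1.79e-6 C.
Gauss's law: E·4πr² = Q_enc/ε₀.
E = |Q_enc|/(4πε₀r²) = (1.79e-6)/(4π·8.85×10^-12·(0.07)²) = 3.28×10^6 N/C.

|E| = 3.28×10^6 V/m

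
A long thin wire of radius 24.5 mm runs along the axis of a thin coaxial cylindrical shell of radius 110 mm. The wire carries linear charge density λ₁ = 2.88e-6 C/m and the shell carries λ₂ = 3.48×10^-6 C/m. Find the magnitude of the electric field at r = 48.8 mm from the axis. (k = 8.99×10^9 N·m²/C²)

Take a coaxial cylindrical Gaussian surface of radius r = 48.8 mm and length L (between the conductors, 24.5 mm < r < 110 mm).
Only the inner wire is enclosed; the outer shell contributes nothing inside itself. λ_enc = λ₁ = 2.88×10^-6 C/m.
By Gauss's law (flux through the curved wall only), E·2πrL = λ_enc L/ε₀.
E = 2k|λ_enc|/r = 2(8.99×10^9)(2.88×10^-6)/(0.0488) = 1.06e6 N/C.

|E| = 1.06e6 N/C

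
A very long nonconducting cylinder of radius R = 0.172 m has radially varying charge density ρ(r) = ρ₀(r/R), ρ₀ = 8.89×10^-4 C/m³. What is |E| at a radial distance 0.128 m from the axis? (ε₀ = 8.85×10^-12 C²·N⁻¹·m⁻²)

By cylindrical symmetry E is radial; use a coaxial Gaussian cylinder of radius 0.128 m and length L (r < R).
Integrating ρ over the cross-section to radius r: λ_enc = (2πρ₀/R) ∫₀^r r'^2 dr' = 2πρ₀ r^3/(3·R) = 2.27e-5 C/m.
Since E is radial and uniform over the curved surface, Φ = E·2πrL = Q_enc/ε₀ = λ_enc L/ε₀.
E = |λ_enc|/(2πε₀r) = (2.27×10^-5)/(2π·8.85×10^-12·0.128) = 3.19e6 N/C.

|E| ≈ 3.19×10^6 N/C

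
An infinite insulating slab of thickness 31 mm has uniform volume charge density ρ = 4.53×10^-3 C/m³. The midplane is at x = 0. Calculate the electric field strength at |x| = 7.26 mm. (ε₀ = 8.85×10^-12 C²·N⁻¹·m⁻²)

By symmetry E is perpendicular to the slab. A Gaussian pillbox from −7.26 mm to +7.26 mm (face area A) lies entirely within the slab.
Q_enc = ρ·(2x)·A and flux = 2EA, so 2EA = 2ρxA/ε₀ ⇒ E = |ρ|x/ε₀.
E = (4.53×10^-3)(0.00726)/(8.85×10^-12) = 3.72×10^6 N/C.

3.72×10^6 N/C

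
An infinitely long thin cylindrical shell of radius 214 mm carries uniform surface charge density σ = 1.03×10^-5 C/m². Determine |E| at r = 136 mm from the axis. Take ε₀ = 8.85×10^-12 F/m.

E = 0 (no enclosed charge)

By cylindrical symmetry E is radial; use a coaxial Gaussian cylinder of radius 136 mm and length L (r < 214 mm, inside the shell).
All the surface charge lies outside this cylinder: Q_enc = 0, hence E = 0.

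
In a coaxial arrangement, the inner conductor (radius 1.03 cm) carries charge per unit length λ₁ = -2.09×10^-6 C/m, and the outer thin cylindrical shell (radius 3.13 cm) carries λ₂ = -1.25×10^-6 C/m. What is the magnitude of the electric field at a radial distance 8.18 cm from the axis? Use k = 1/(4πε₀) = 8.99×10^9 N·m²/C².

Coaxial Gaussian cylinder, radius r = 8.18 cm, length L (r > 3.13 cm, enclosing both).
λ_enc = λ₁ + λ₂ = (-2.09×10^-6) + (-1.25×10^-6) = -3.34×10^-6 C/m.
Since E is radial and uniform over the curved surface, Φ = E·2πrL = Q_enc/ε₀ = λ_enc L/ε₀.
E = 2k|λ_enc|/r = 2(8.99×10^9)(3.34×10^-6)/(0.0818) = 7.34e5 N/C.

E = 7.34×10^5 N/C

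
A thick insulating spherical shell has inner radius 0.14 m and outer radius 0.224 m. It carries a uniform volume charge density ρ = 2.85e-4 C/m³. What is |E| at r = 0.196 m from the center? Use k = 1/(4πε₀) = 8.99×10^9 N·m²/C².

Use a concentric Gaussian sphere at r = 0.196 m (within the shell material, 0.14 m < r < 0.224 m).
Enclosed charge is the volume from a to r: Q_enc = (4π/3)ρ(r³ − a³) = 5.713e-6 C.
Since E is radial and uniform over the Gaussian sphere, Φ = E·4πr² = Q_enc/ε₀.
E = k|Q_enc|/r² = (8.99×10^9)(5.713×10^-6)/(0.196)² = 1.34e6 N/C.

|E| ≈ 1.34×10^6 N/C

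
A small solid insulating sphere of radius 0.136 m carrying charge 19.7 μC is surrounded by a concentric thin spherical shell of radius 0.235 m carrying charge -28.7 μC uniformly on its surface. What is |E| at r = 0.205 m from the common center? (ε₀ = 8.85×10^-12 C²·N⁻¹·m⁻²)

Use a concentric Gaussian sphere at r = 0.205 m (between the bodies, 0.136 m < r < 0.235 m).
The shell at 0.235 m lies outside the Gaussian surface, so Q_enc = 19.7 μC = 1.97×10^-5 C.
Applying ∮E·dA = Q_enc/ε₀ with Φ = E(4πr²):
E = |Q_enc|/(4πε₀r²) = (1.97e-5)/(4π·8.85×10^-12·(0.205)²) = 4.22×10^6 N/C.

E = 4.22e6 N/C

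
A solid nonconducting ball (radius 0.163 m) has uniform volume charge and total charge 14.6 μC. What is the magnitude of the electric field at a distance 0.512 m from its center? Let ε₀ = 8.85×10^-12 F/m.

Take a concentric spherical Gaussian surface of radius r = 0.512 m (r > R, so the entire charge is enclosed).
Q_enc = 14.6 μC = 1.46×10^-5 C.
By Gauss's law, ∮E·dA = E·4πr² = Q_enc/ε₀.
E = |Q_enc|/(4πε₀r²) = (1.46e-5)/(4π·8.85×10^-12·(0.512)²) = 5.01e5 N/C.

|E| ≈ 5.01e5 V/m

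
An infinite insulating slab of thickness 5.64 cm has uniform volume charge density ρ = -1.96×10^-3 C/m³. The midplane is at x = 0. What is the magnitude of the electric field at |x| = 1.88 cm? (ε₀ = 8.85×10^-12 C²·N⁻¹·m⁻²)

E = 4.16e6 N/C

By symmetry E is perpendicular to the slab. A Gaussian pillbox from −1.88 cm to +1.88 cm (face area A) lies entirely within the slab.
Q_enc = ρ·(2x)·A and flux = 2EA, so 2EA = 2ρxA/ε₀ ⇒ E = |ρ|x/ε₀.
E = (1.96×10^-3)(0.0188)/(8.85×10^-12) = 4.16e6 N/C.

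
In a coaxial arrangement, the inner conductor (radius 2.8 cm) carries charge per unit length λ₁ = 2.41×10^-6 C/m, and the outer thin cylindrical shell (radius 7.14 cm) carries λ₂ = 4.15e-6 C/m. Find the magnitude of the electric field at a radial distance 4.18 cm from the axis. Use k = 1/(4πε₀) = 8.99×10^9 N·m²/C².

By cylindrical symmetry E is radial; use a coaxial Gaussian cylinder of radius 4.18 cm and length L (between the conductors, 2.8 cm < r < 7.14 cm).
Only the inner wire is enclosed; the outer shell contributes nothing inside itself. λ_enc = λ₁ = 2.41×10^-6 C/m.
By Gauss's law (flux through the curved wall only), E·2πrL = λ_enc L/ε₀.
E = 2k|λ_enc|/r = 2(8.99×10^9)(2.41×10^-6)/(0.0418) = 1.04e6 N/C.

E = 1.04×10^6 N/C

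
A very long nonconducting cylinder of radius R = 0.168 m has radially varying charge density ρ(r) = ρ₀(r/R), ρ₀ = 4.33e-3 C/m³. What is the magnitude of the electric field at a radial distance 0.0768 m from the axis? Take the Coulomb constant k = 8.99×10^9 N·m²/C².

E ≈ 5.72×10^6 N/C

Take a coaxial cylindrical Gaussian surface of radius r = 0.0768 m and length L (r < R).
λ_enc = ∫₀^r ρ(r')·2πr' dr' = (2πρ₀/R)·r^3/3 = 2.445×10^-5 C/m.
Applying ∮E·dA = Q_enc/ε₀ with the end caps contributing no flux:
E = 2k|λ_enc|/r = 2(8.99×10^9)(2.445e-5)/(0.0768) = 5.72×10^6 N/C.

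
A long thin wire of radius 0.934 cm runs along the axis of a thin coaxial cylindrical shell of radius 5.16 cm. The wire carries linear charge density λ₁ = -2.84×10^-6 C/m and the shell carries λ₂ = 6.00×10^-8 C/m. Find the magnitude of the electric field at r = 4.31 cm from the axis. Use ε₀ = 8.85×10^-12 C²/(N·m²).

|E| ≈ 1.18×10^6 N/C

Take a coaxial cylindrical Gaussian surface of radius r = 4.31 cm and length L (between the conductors, 0.934 cm < r < 5.16 cm).
Only the inner wire is enclosed; the outer shell contributes nothing inside itself. λ_enc = λ₁ = -2.84e-6 C/m.
Gauss's law: E·2πrL = λ_enc L/ε₀.
E = |λ_enc|/(2πε₀r) = (2.84e-6)/(2π·8.85×10^-12·0.0431) = 1.18×10^6 N/C.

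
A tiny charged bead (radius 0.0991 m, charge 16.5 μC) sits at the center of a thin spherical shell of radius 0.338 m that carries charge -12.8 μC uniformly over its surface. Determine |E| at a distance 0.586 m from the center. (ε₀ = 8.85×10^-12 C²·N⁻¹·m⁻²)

E = 9.69×10^4 V/m

Symmetry ⇒ E = E(r) r̂. Gaussian sphere of radius r = 0.586 m (r > 0.338 m, enclosing both).
Q_enc = (16.5 μC) + (-12.8 μC) = 3.70×10^-6 C.
Applying ∮E·dA = Q_enc/ε₀ with Φ = E(4πr²):
E = |Q_enc|/(4πε₀r²) = (3.70×10^-6)/(4π·8.85×10^-12·(0.586)²) = 9.69e4 N/C.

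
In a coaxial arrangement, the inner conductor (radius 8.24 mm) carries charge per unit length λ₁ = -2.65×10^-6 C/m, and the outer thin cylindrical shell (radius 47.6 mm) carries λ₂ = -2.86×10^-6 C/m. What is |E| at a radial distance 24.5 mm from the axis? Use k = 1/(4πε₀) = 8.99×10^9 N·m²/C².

Take a coaxial cylindrical Gaussian surface of radius r = 24.5 mm and length L (between the conductors, 8.24 mm < r < 47.6 mm).
Only the inner wire is enclosed; the outer shell contributes nothing inside itself. λ_enc = λ₁ = -2.65e-6 C/m.
Applying ∮E·dA = Q_enc/ε₀ with the end caps contributing no flux:
E = 2k|λ_enc|/r = 2(8.99×10^9)(2.65×10^-6)/(0.0245) = 1.94×10^6 N/C.

E = 1.94e6 N/C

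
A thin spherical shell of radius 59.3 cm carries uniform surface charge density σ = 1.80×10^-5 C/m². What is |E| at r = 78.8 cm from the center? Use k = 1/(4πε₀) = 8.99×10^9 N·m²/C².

Symmetry ⇒ E = E(r) r̂. Gaussian sphere of radius r = 78.8 cm (r > 59.3 cm).
The entire shell is enclosed: Q_enc = σ·4πR² = (1.80×10^-5)·4π·(0.593)² = 7.954×10^-5 C.
Since E is radial and uniform over the Gaussian sphere, Φ = E·4πr² = Q_enc/ε₀.
E = k|Q_enc|/r² = (8.99×10^9)(7.954×10^-5)/(0.788)² = 1.15e6 N/C.

E ≈ 1.15×10^6 N/C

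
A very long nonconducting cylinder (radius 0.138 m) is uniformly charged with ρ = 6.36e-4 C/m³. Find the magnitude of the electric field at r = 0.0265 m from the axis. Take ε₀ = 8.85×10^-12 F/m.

9.52e5 N/C

Coaxial Gaussian cylinder, radius r = 0.0265 m, length L (r < R).
Enclosed charge per unit length: λ_enc = ρ·πr² = (6.36×10^-4)π(0.0265)² = 1.403e-6 C/m.
Applying ∮E·dA = Q_enc/ε₀ with the end caps contributing no flux:
E = |λ_enc|/(2πε₀r) = (1.403e-6)/(2π·8.85×10^-12·0.0265) = 9.52×10^5 N/C.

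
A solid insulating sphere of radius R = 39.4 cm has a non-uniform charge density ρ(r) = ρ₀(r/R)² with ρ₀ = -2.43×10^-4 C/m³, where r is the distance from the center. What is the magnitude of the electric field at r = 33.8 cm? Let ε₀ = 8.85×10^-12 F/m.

E ≈ 1.37e6 N/C

Use a concentric Gaussian sphere at r = 33.8 cm (r < R).
Q_enc = ∫₀^r ρ(r')·4πr'² dr' = (4πρ₀/R²) ∫₀^r r'^4 dr' = 4πρ₀ r^5/(5·R²) = -1.736e-5 C.
Since E is radial and uniform over the Gaussian sphere, Φ = E·4πr² = Q_enc/ε₀.
E = |Q_enc|/(4πε₀r²) = (1.736×10^-5)/(4π·8.85×10^-12·(0.338)²) = 1.37×10^6 N/C.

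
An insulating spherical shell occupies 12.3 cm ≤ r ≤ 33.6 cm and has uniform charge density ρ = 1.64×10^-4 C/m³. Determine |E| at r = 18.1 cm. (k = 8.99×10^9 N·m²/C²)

Take a concentric spherical Gaussian surface of radius r = 18.1 cm (within the shell material, 12.3 cm < r < 33.6 cm).
Only the shell between 12.3 cm and r is enclosed: Q_enc = ρ·(4π/3)(r³ − a³) = (1.64×10^-4)·(4π/3)·((0.181)³ − (0.123)³) = 2.795e-6 C.
Applying ∮E·dA = Q_enc/ε₀ with Φ = E(4πr²):
E = k|Q_enc|/r² = (8.99×10^9)(2.795e-6)/(0.181)² = 7.67×10^5 N/C.

|E| = 7.67×10^5 V/m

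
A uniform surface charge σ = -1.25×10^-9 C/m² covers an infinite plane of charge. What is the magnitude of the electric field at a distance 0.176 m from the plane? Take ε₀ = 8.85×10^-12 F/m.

The symmetry is planar: E is normal to the sheet and the same magnitude on both sides. Take a pillbox straddling the sheet with end-cap area A.
Only the two end caps contribute flux: Φ = 2EA. With Q_enc = σA, Gauss's law gives E = |σ|/(2ε₀).
E = |σ|/(2ε₀) = (1.25×10^-9)/(2·8.85×10^-12) = 70.6 N/C.

70.6 N/C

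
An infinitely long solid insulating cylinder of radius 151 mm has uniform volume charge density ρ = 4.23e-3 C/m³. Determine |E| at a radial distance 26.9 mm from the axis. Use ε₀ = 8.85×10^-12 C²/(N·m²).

6.43e6 N/C

Take a coaxial cylindrical Gaussian surface of radius r = 26.9 mm and length L (r < R).
Enclosed charge per unit length: λ_enc = ρ·πr² = (4.23×10^-3)π(0.0269)² = 9.616×10^-6 C/m.
Applying ∮E·dA = Q_enc/ε₀ with the end caps contributing no flux:
E = |λ_enc|/(2πε₀r) = (9.616e-6)/(2π·8.85×10^-12·0.0269) = 6.43×10^6 N/C.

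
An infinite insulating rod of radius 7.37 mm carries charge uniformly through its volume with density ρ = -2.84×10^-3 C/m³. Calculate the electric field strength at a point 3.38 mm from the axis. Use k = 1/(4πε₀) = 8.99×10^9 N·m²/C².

Choose a coaxial cylinder of radius r = 3.38 mm (arbitrary length L) as the Gaussian surface (r < R).
Enclosed charge per unit length: λ_enc = ρ·πr² = (-2.84×10^-3)π(0.00338)² = -1.019e-7 C/m.
By Gauss's law (flux through the curved wall only), E·2πrL = λ_enc L/ε₀.
E = 2k|λ_enc|/r = 2(8.99×10^9)(1.019×10^-7)/(0.00338) = 5.42×10^5 N/C.

|E| ≈ 5.42×10^5 V/m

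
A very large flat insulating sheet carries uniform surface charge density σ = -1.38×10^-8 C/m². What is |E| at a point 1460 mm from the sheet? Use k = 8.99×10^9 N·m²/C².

The symmetry is planar: E is normal to the sheet and the same magnitude on both sides. Take a pillbox straddling the sheet with end-cap area A.
Only the two end caps contribute flux: Φ = 2EA. With Q_enc = σA, Gauss's law gives E = |σ|/(2ε₀).
E = 2πk|σ| = 2π(8.99×10^9)(1.38×10^-8) = 780 N/C.

780 N/C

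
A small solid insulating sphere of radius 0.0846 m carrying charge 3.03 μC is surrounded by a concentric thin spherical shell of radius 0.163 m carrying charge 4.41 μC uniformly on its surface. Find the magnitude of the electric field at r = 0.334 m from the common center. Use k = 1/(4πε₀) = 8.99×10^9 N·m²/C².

Use a concentric Gaussian sphere at r = 0.334 m (r > 0.163 m, enclosing both).
Q_enc = (3.03 μC) + (4.41 μC) = 7.44×10^-6 C.
Since E is radial and uniform over the Gaussian sphere, Φ = E·4πr² = Q_enc/ε₀.
E = k|Q_enc|/r² = (8.99×10^9)(7.44×10^-6)/(0.334)² = 6.00e5 N/C.

|E| ≈ 6.00e5 N/C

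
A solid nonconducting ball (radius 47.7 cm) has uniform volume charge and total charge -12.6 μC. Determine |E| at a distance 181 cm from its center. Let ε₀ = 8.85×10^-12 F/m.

Symmetry ⇒ E = E(r) r̂. Gaussian sphere of radius r = 181 cm (r > R, so the entire charge is enclosed).
Q_enc = -12.6 μC = -1.26e-5 C.
Since E is radial and uniform over the Gaussian sphere, Φ = E·4πr² = Q_enc/ε₀.
E = |Q_enc|/(4πε₀r²) = (1.26e-5)/(4π·8.85×10^-12·(1.81)²) = 3.46×10^4 N/C.

|E| ≈ 3.46e4 N/C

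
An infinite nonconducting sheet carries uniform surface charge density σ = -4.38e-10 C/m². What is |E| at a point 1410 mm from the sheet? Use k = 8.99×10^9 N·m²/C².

By planar symmetry E is perpendicular to the sheet and uniform; use a Gaussian pillbox with flat faces of area A on each side of the sheet.
Only the two end caps contribute flux: Φ = 2EA. With Q_enc = σA, Gauss's law gives E = |σ|/(2ε₀).
E = 2πk|σ| = 2π(8.99×10^9)(4.38×10^-10) = 24.7 N/C.

|E| ≈ 24.7 V/m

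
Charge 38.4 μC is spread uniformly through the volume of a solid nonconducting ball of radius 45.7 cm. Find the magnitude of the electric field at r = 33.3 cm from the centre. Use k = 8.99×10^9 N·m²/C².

|E| ≈ 1.20e6 N/C

By spherical symmetry E is radial; choose a Gaussian sphere of radius r = 33.3 cm (r < R).
Only the charge within r is enclosed: Q_enc = Q·(r/R)³ = (38.4 μC)·(33.3 cm/45.7 cm)³ = 1.486×10^-5 C.
Applying ∮E·dA = Q_enc/ε₀ with Φ = E(4πr²):
E = k|Q_enc|/r² = (8.99×10^9)(1.486×10^-5)/(0.333)² = 1.20×10^6 N/C.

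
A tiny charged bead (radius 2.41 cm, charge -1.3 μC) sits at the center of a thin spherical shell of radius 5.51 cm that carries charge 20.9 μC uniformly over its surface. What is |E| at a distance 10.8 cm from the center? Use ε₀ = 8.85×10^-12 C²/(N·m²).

Take a concentric spherical Gaussian surface of radius r = 10.8 cm (r > 5.51 cm, enclosing both).
Q_enc = (-1.3 μC) + (20.9 μC) = 1.96×10^-5 C.
Gauss's law: E·4πr² = Q_enc/ε₀.
E = |Q_enc|/(4πε₀r²) = (1.96×10^-5)/(4π·8.85×10^-12·(0.108)²) = 1.51×10^7 N/C.

1.51×10^7 N/C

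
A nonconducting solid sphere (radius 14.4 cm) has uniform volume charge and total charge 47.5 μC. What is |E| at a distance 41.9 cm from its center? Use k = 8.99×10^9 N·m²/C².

Symmetry ⇒ E = E(r) r̂. Gaussian sphere of radius r = 41.9 cm (r > R, so the entire charge is enclosed).
Q_enc = 47.5 μC = 4.75×10^-5 C.
Since E is radial and uniform over the Gaussian sphere, Φ = E·4πr² = Q_enc/ε₀.
E = k|Q_enc|/r² = (8.99×10^9)(4.75×10^-5)/(0.419)² = 2.43×10^6 N/C.

2.43×10^6 V/m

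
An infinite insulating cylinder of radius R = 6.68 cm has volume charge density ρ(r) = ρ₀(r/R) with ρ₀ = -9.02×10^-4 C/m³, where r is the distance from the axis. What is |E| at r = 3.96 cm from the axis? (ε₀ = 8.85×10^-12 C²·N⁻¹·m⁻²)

Coaxial Gaussian cylinder, radius r = 3.96 cm, length L (r < R).
Integrating ρ over the cross-section to radius r: λ_enc = (2πρ₀/R) ∫₀^r r'^2 dr' = 2πρ₀ r^3/(3·R) = -1.756e-6 C/m.
Gauss's law: E·2πrL = λ_enc L/ε₀.
E = |λ_enc|/(2πε₀r) = (1.756×10^-6)/(2π·8.85×10^-12·0.0396) = 7.98×10^5 N/C.

7.98e5 V/m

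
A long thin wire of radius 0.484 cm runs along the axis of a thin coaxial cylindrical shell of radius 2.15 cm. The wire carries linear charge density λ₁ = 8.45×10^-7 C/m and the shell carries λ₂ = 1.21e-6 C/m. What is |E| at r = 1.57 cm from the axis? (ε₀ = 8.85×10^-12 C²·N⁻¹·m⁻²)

Take a coaxial cylindrical Gaussian surface of radius r = 1.57 cm and length L (between the conductors, 0.484 cm < r < 2.15 cm).
The shell at 2.15 cm lies outside the Gaussian surface, so λ_enc = λ₁ = 8.45×10^-7 C/m.
Gauss's law: E·2πrL = λ_enc L/ε₀.
E = |λ_enc|/(2πε₀r) = (8.45×10^-7)/(2π·8.85×10^-12·0.0157) = 9.68×10^5 N/C.

|E| ≈ 9.68×10^5 N/C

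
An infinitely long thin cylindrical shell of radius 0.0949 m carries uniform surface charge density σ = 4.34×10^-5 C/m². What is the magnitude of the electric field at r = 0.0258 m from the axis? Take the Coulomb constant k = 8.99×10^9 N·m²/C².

Choose a coaxial cylinder of radius r = 0.0258 m (arbitrary length L) as the Gaussian surface (r < 0.0949 m, inside the shell).
No charge is enclosed, so Gauss's law gives E·2πrL = 0 ⇒ E = 0.

E = 0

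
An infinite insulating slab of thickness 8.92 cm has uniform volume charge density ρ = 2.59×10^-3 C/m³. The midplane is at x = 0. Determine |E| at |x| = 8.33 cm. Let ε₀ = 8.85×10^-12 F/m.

|E| = 1.31e7 N/C

The point |x| = 8.33 cm lies outside the slab (half-thickness 0.0446 m). A symmetric pillbox spanning the full slab encloses Q_enc = ρ·d·A.
Flux = 2EA ⇒ E = |ρ|d/(2ε₀), independent of distance outside.
E = (2.59×10^-3)(0.0892)/(2·8.85×10^-12) = 1.31×10^7 N/C.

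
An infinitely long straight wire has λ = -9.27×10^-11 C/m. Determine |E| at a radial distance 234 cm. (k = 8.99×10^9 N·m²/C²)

|E| ≈ 0.712 N/C

Take a coaxial cylindrical Gaussian surface of radius r = 234 cm and length L.
Q_enc = λL, so λ_enc = -9.27×10^-11 C/m.
Since E is radial and uniform over the curved surface, Φ = E·2πrL = Q_enc/ε₀ = λ_enc L/ε₀.
E = 2k|λ_enc|/r = 2(8.99×10^9)(9.27×10^-11)/(2.34) = 0.712 N/C.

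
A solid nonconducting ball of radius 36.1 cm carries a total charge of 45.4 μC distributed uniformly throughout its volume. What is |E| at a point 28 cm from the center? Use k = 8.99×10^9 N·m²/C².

Take a concentric spherical Gaussian surface of radius r = 28 cm (r < R).
Only the charge within r is enclosed: Q_enc = Q·(r/R)³ = (45.4 μC)·(28 cm/36.1 cm)³ = 2.118×10^-5 C.
Since E is radial and uniform over the Gaussian sphere, Φ = E·4πr² = Q_enc/ε₀.
E = k|Q_enc|/r² = (8.99×10^9)(2.118e-5)/(0.28)² = 2.43×10^6 N/C.

|E| ≈ 2.43×10^6 V/m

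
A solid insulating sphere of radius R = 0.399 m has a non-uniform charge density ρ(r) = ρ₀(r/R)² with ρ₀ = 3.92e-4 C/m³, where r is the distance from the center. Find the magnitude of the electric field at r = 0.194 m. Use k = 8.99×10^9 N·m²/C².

|E| = 4.06e5 N/C

Take a concentric spherical Gaussian surface of radius r = 0.194 m (r < R).
Integrate the density: Q_enc = 4π ∫₀^r ρ₀(r'/R)^2 r'² dr' = 4πρ₀ r^5/(5·R²) = 1.701e-6 C.
By Gauss's law, ∮E·dA = E·4πr² = Q_enc/ε₀.
E = k|Q_enc|/r² = (8.99×10^9)(1.701×10^-6)/(0.194)² = 4.06×10^5 N/C.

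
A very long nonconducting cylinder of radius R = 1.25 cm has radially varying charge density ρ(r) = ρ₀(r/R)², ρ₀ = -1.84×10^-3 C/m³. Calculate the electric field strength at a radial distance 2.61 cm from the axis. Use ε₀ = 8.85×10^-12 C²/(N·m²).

Coaxial Gaussian cylinder, radius r = 2.61 cm, length L (r > R, full charge per length enclosed).
λ_enc = 2π ∫₀^R ρ₀(r'/R)^2 r' dr' = 2πρ₀R²/4 = -4.516×10^-7 C/m.
Applying ∮E·dA = Q_enc/ε₀ with the end caps contributing no flux:
E = |λ_enc|/(2πε₀r) = (4.516×10^-7)/(2π·8.85×10^-12·0.0261) = 3.11×10^5 N/C.

|E| ≈ 3.11e5 N/C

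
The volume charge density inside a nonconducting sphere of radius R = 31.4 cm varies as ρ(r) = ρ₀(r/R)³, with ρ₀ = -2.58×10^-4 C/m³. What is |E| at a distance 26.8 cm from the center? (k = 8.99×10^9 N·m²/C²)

By spherical symmetry E is radial; choose a Gaussian sphere of radius r = 26.8 cm (r < R).
Integrate the density: Q_enc = 4π ∫₀^r ρ₀(r'/R)^3 r'² dr' = 4πρ₀ r^6/(6·R³) = -6.467×10^-6 C.
By Gauss's law, ∮E·dA = E·4πr² = Q_enc/ε₀.
E = k|Q_enc|/r² = (8.99×10^9)(6.467e-6)/(0.268)² = 8.09×10^5 N/C.

8.09×10^5 N/C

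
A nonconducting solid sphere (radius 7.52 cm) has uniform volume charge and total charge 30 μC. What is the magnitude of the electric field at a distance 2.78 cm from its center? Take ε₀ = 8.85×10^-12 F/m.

|E| ≈ 1.76×10^7 N/C

Symmetry ⇒ E = E(r) r̂. Gaussian sphere of radius r = 2.78 cm (r < R).
For a uniform sphere the enclosed fraction is (r/R)³, so Q_enc = (30 μC)(0.0278/0.0752)³ = 1.516×10^-6 C.
Gauss's law: E·4πr² = Q_enc/ε₀.
E = |Q_enc|/(4πε₀r²) = (1.516×10^-6)/(4π·8.85×10^-12·(0.0278)²) = 1.76×10^7 N/C.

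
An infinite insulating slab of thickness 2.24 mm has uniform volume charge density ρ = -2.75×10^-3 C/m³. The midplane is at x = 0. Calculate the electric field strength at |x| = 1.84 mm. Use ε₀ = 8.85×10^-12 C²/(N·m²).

|E| = 3.48e5 N/C

The point |x| = 1.84 mm lies outside the slab (half-thickness 0.00112 m). A symmetric pillbox spanning the full slab encloses Q_enc = ρ·d·A.
Flux = 2EA ⇒ E = |ρ|d/(2ε₀), independent of distance outside.
E = (2.75×10^-3)(0.00224)/(2·8.85×10^-12) = 3.48e5 N/C.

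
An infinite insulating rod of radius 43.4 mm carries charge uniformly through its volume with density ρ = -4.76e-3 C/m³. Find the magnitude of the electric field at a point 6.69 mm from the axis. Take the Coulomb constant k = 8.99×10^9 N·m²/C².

E ≈ 1.80×10^6 N/C

Coaxial Gaussian cylinder, radius r = 6.69 mm, length L (r < R).
Enclosed charge per unit length: λ_enc = ρ·πr² = (-4.76e-3)π(0.00669)² = -6.693×10^-7 C/m.
Gauss's law: E·2πrL = λ_enc L/ε₀.
E = 2k|λ_enc|/r = 2(8.99×10^9)(6.693e-7)/(0.00669) = 1.80×10^6 N/C.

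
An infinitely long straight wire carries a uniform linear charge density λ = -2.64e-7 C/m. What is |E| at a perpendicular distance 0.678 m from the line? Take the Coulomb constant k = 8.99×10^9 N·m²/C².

Choose a coaxial cylinder of radius r = 0.678 m (arbitrary length L) as the Gaussian surface.
Q_enc = λL, so λ_enc = -2.64e-7 C/m.
Gauss's law: E·2πrL = λ_enc L/ε₀.
E = 2k|λ_enc|/r = 2(8.99×10^9)(2.64×10^-7)/(0.678) = 7.00×10^3 N/C.

7.00e3 N/C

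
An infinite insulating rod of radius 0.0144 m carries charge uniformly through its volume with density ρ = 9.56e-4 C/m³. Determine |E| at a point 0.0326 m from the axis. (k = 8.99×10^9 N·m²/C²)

By cylindrical symmetry E is radial; use a coaxial Gaussian cylinder of radius 0.0326 m and length L (r > 0.0144 m, full cross-section enclosed).
λ_enc = ρ·πR² = (9.56×10^-4)π(0.0144)² = 6.228×10^-7 C/m.
Since E is radial and uniform over the curved surface, Φ = E·2πrL = Q_enc/ε₀ = λ_enc L/ε₀.
E = 2k|λ_enc|/r = 2(8.99×10^9)(6.228×10^-7)/(0.0326) = 3.43×10^5 N/C.

|E| = 3.43×10^5 N/C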